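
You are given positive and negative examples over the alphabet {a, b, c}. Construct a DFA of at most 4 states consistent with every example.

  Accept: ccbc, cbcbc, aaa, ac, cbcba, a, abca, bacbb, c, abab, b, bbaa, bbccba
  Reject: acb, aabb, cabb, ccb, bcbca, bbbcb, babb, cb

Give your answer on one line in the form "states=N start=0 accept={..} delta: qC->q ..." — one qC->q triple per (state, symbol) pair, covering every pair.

Fold the examples into a partial DFA from state 0: repeatedly fix the first undefined (state, symbol) met by the shortest-then-alphabetical prefix, trying targets in increasing order and rejecting any under which an Accept and a Reject string meet in one state with the same remainder; add a state when all current targets are rejected. Accepting states are where Accept strings end.
a: 0a undefined. 0a->0: ok.
b: 0b undefined. 0b->0: no, aaa/aabb meet in 0. Open state 1: 0b->1.
c: 0c undefined. 0c->0: no, b/acb meet in 1. 0c->1: ok.
ba: 1a undefined. 1a->0: ok.
bb: 1b undefined. 1b->0: no, aaa/acb meet in 0. 1b->1: no, ac/acb meet in 1. Open state 2: 1b->2.
bc: 1c undefined. 1c->0: no, ccbc/bcbca meet in 0. 1c->1: ok.
bba: 2a undefined. 2a->0: ok.
bbb: 2b undefined. 2b->0: ok.
bbc: 2c undefined. 2c->0: no, ccbc/bcbca meet in 0. 2c->1: no, aaa/bcbca meet in 0. 2c->2: no, ccbc/acb meet in 2. Open state 3: 2c->3.
bbcc: 3c undefined. 3c->0: ok.
cbcb: 3b undefined. 3b->0: ok.
bcbca: 3a undefined. 3a->0: no, aaa/bcbca meet in 0. 3a->1: no, cbcbc/bcbca meet in 1. 3a->2: ok.
All examples now run through 4 states with every (state, symbol) defined. Accept strings end in {0,1,3}, Reject strings end in {2}; accept={0,1,3}.

states=4 start=0 accept={0,1,3} delta: 0a->0 0b->1 0c->1 1a->0 1b->2 1c->1 2a->0 2b->0 2c->3 3a->2 3b->0 3c->0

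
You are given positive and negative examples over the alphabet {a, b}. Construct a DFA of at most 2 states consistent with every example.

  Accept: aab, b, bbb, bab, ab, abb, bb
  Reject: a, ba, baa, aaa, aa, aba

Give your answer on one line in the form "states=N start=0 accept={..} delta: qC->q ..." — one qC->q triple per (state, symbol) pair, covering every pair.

State merging on the prefix tree: take the shortest (then alphabetical) example prefix whose next move is undefined and point that move at state 0, else 1, else 2, ...; a target is out if some Accept/Reject pair would then sit in one state with the same input left (inseparable). If every existing state is out, open a new one.
a: 0a undefined. 0a->0: ok.
b: 0b undefined. 0b->0: no, aab/a meet in 0. Open state 1: 0b->1.
ba: 1a undefined. 1a->0: ok.
bb: 1b undefined. 1b->0: no, abb/a meet in 0. 1b->1: ok.
All examples now run through 2 states with every (state, symbol) defined. Accept strings end in {1}, Reject strings end in {0}; accept={1}.

states=2 start=0 accept={1} delta: 0a->0 0b->1 1a->0 1b->1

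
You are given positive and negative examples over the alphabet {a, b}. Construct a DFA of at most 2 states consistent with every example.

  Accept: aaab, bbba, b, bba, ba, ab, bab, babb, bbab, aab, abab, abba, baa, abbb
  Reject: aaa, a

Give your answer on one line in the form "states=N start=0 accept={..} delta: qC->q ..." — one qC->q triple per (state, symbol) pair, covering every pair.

Grow the machine one transition at a time. Run the examples from 0; the earliest place one falls off (shortest prefix, ties alphabetical) gets sent to the lowest-numbered state that keeps every Accept/Reject pair distinguishable — a pair clashes when both reach the same state with identical unread suffix — and to a fresh state only if none does.
a: 0a undefined. 0a->0: ok.
b: 0b undefined. 0b->0: no, aaab/aaa meet in 0. Open state 1: 0b->1.
ba: 1a undefined. 1a->0: no, ba/aaa meet in 0. 1a->1: ok.
bb: 1b undefined. 1b->0: no, bba/aaa meet in 0. 1b->1: ok.
All examples now run through 2 states with every (state, symbol) defined. Accept strings end in {1}, Reject strings end in {0}; accept={1}.

states=2 start=0 accept={1} delta: 0a->0 0b->1 1a->1 1b->1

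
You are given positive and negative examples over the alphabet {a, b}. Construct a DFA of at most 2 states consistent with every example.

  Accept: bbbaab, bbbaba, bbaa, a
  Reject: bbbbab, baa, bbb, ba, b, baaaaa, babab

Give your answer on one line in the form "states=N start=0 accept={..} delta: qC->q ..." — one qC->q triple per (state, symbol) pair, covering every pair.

states=2 start=0 accept={0} delta: 0a->0 0b->1 1a->1 1b->0

Fold the examples into a partial DFA from state 0: repeatedly fix the first undefined (state, symbol) met by the shortest-then-alphabetical prefix, trying targets in increasing order and rejecting any under which an Accept and a Reject string meet in one state with the same remainder; add a state when all current targets are rejected. Accepting states are where Accept strings end.
a: 0a undefined. 0a->0: ok.
b: 0b undefined. 0b->0: no, bbbaab/bbbbab meet in 0. Open state 1: 0b->1.
ba: 1a undefined. 1a->0: no, a/baa meet in 0. 1a->1: ok.
bb: 1b undefined. 1b->0: ok.
All examples now run through 2 states with every (state, symbol) defined. Accept strings end in {0}, Reject strings end in {1}; accept={0}.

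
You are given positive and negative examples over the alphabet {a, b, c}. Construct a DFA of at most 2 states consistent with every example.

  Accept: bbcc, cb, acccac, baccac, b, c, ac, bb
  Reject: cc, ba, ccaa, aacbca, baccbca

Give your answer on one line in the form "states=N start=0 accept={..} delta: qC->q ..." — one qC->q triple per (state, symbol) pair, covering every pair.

Grow the machine one transition at a time. Run the examples from 0; the earliest place one falls off (shortest prefix, ties alphabetical) gets sent to the lowest-numbered state that keeps every Accept/Reject pair distinguishable — a pair clashes when both reach the same state with identical unread suffix — and to a fresh state only if none does.
a: 0a undefined. 0a->0: ok.
b: 0b undefined. 0b->0: no, bbcc/cc meet in 0 with "cc" left. Open state 1: 0b->1.
c: 0c undefined. 0c->0: no, acccac/cc meet in 0. 0c->1: ok.
ba: 1a undefined. 1a->0: ok.
bb: 1b undefined. 1b->0: no, bbcc/cc meet in 1 with "c" left. 1b->1: ok.
cc: 1c undefined. 1c->0: ok.
All examples now run through 2 states with every (state, symbol) defined. Accept strings end in {1}, Reject strings end in {0}; accept={1}.

states=2 start=0 accept={1} delta: 0a->0 0b->1 0c->1 1a->0 1b->1 1c->0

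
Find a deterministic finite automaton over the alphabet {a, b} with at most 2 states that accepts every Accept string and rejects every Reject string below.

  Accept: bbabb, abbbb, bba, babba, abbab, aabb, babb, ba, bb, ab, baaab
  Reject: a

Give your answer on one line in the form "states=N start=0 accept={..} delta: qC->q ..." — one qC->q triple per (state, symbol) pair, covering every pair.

Grow the machine one transition at a time. Run the examples from 0; the earliest place one falls off (shortest prefix, ties alphabetical) gets sent to the lowest-numbered state that keeps every Accept/Reject pair distinguishable — a pair clashes when both reach the same state with identical unread suffix — and to a fresh state only if none does.
a: 0a undefined. 0a->0: ok.
b: 0b undefined. 0b->0: no, bbabb/a meet in 0. Open state 1: 0b->1.
ba: 1a undefined. 1a->0: no, ba/a meet in 0. 1a->1: ok.
bb: 1b undefined. 1b->0: no, bbabb/a meet in 0. 1b->1: ok.
All examples now run through 2 states with every (state, symbol) defined. Accept strings end in {1}, Reject strings end in {0}; accept={1}.

states=2 start=0 accept={1} delta: 0a->0 0b->1 1a->1 1b->1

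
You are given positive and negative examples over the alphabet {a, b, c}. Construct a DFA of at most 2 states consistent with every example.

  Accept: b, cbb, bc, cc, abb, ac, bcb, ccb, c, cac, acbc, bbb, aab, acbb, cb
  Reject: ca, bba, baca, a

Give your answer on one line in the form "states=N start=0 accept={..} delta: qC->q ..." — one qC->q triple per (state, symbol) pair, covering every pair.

State merging on the prefix tree: take the shortest (then alphabetical) example prefix whose next move is undefined and point that move at state 0, else 1, else 2, ...; a target is out if some Accept/Reject pair would then sit in one state with the same input left (inseparable). If every existing state is out, open a new one.
a: 0a undefined. 0a->0: ok.
b: 0b undefined. 0b->0: no, b/bba meet in 0. Open state 1: 0b->1.
c: 0c undefined. 0c->0: no, cc/ca meet in 0. 0c->1: ok.
ba: 1a undefined. 1a->0: ok.
bb: 1b undefined. 1b->0: no, abb/ca meet in 0. 1b->1: ok.
bc: 1c undefined. 1c->0: no, bc/ca meet in 0. 1c->1: ok.
All examples now run through 2 states with every (state, symbol) defined. Accept strings end in {1}, Reject strings end in {0}; accept={1}.

states=2 start=0 accept={1} delta: 0a->0 0b->1 0c->1 1a->0 1b->1 1c->1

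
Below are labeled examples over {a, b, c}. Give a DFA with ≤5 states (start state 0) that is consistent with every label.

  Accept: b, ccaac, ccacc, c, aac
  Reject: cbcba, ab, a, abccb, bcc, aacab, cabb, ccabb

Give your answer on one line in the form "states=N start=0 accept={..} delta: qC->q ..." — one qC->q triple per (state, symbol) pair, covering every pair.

Grow the machine one transition at a time. Run the examples from 0; the earliest place one falls off (shortest prefix, ties alphabetical) gets sent to the lowest-numbered state that keeps every Accept/Reject pair distinguishable — a pair clashes when both reach the same state with identical unread suffix — and to a fresh state only if none does.
a: 0a undefined. 0a->0: no, b/ab meet in 0 with "b" left. Open state 1: 0a->1.
b: 0b undefined. 0b->0: ok.
c: 0c undefined. 0c->0: no, b/bcc meet in 0. 0c->1: no, c/a meet in 1. Open state 2: 0c->2.
aa: 1a undefined. 1a->0: ok.
ab: 1b undefined. 1b->0: no, b/ab meet in 0. 1b->1: ok.
ca: 2a undefined. 2a->0: no, b/aacab meet in 0. 2a->1: ok.
cb: 2b undefined. 2b->0: ok.
cc: 2c undefined. 2c->0: no, b/bcc meet in 0. 2c->1: no, b/ccabb meet in 0. 2c->2: no, ccaac/bcc meet in 2. Open state 3: 2c->3.
abc: 1c undefined. 1c->0: no, b/abccb meet in 0. 1c->1: ok.
cca: 3a undefined. 3a->0: no, b/ccabb meet in 0. 3a->1: no, ccacc/cbcba meet in 1. 3a->2: no, b/ccabb meet in 0. 3a->3: ok.
ccab: 3b undefined. 3b->0: no, b/ccabb meet in 0. 3b->1: ok.
ccac: 3c undefined. 3c->0: ok.
All examples now run through 4 states with every (state, symbol) defined. Accept strings end in {0,2}, Reject strings end in {1,3}; accept={0,2}.

states=4 start=0 accept={0,2} delta: 0a->1 0b->0 0c->2 1a->0 1b->1 1c->1 2a->1 2b->0 2c->3 3a->3 3b->1 3c->0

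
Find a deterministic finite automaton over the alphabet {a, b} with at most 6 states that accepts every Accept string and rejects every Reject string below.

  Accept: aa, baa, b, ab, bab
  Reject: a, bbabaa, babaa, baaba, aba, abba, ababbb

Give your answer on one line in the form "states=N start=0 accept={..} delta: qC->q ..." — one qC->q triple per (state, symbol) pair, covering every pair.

states=4 start=0 accept={0,2} delta: 0a->1 0b->0 1a->0 1b->2 2a->3 2b->0 3a->1 3b->3

Fold the examples into a partial DFA from state 0: repeatedly fix the first undefined (state, symbol) met by the shortest-then-alphabetical prefix, trying targets in increasing order and rejecting any under which an Accept and a Reject string meet in one state with the same remainder; add a state when all current targets are rejected. Accepting states are where Accept strings end.
a: 0a undefined. 0a->0: no, aa/a meet in 0. Open state 1: 0a->1.
b: 0b undefined. 0b->0: ok.
aa: 1a undefined. 1a->0: ok.
ab: 1b undefined. 1b->0: no, aa/bbabaa meet in 0. 1b->1: no, aa/aba meet in 0. Open state 2: 1b->2.
aba: 2a undefined. 2a->0: no, aa/aba meet in 0. 2a->1: no, aa/bbabaa meet in 0. 2a->2: no, ab/bbabaa meet in 2. Open state 3: 2a->3.
abb: 2b undefined. 2b->0: ok.
abab: 3b undefined. 3b->0: no, aa/ababbb meet in 0. 3b->1: no, aa/ababbb meet in 0. 3b->2: no, aa/ababbb meet in 0. 3b->3: ok.
babaa: 3a undefined. 3a->0: no, aa/bbabaa meet in 0. 3a->1: ok.
All examples now run through 4 states with every (state, symbol) defined. Accept strings end in {0,2}, Reject strings end in {1,3}; accept={0,2}.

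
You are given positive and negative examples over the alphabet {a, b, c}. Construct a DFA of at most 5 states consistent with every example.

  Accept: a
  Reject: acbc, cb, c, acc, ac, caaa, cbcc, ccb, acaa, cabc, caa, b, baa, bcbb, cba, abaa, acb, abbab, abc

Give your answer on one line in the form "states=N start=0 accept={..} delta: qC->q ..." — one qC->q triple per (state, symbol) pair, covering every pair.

states=2 start=0 accept={0} delta: 0a->0 0b->1 0c->1 1a->1 1b->1 1c->1

Grow the machine one transition at a time. Run the examples from 0; the earliest place one falls off (shortest prefix, ties alphabetical) gets sent to the lowest-numbered state that keeps every Accept/Reject pair distinguishable — a pair clashes when both reach the same state with identical unread suffix — and to a fresh state only if none does.
a: 0a undefined. 0a->0: ok.
b: 0b undefined. 0b->0: no, a/b meet in 0. Open state 1: 0b->1.
c: 0c undefined. 0c->0: no, a/c meet in 0. 0c->1: ok.
ba: 1a undefined. 1a->0: no, a/caaa meet in 0. 1a->1: ok.
bc: 1c undefined. 1c->0: no, a/acc meet in 0. 1c->1: ok.
cb: 1b undefined. 1b->0: no, a/cb meet in 0. 1b->1: ok.
All examples now run through 2 states with every (state, symbol) defined. Accept strings end in {0}, Reject strings end in {1}; accept={0}.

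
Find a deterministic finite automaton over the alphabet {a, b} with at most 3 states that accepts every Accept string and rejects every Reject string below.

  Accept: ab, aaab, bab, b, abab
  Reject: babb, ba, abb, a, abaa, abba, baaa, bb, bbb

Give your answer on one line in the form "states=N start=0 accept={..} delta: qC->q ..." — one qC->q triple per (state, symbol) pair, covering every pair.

states=3 start=0 accept={1} delta: 0a->0 0b->1 1a->0 1b->2 2a->0 2b->0

Fold the examples into a partial DFA from state 0: repeatedly fix the first undefined (state, symbol) met by the shortest-then-alphabetical prefix, trying targets in increasing order and rejecting any under which an Accept and a Reject string meet in one state with the same remainder; add a state when all current targets are rejected. Accepting states are where Accept strings end.
a: 0a undefined. 0a->0: ok.
b: 0b undefined. 0b->0: no, ab/babb meet in 0. Open state 1: 0b->1.
ba: 1a undefined. 1a->0: ok.
bb: 1b undefined. 1b->0: no, ab/bbb meet in 1. 1b->1: no, ab/babb meet in 1. Open state 2: 1b->2.
bbb: 2b undefined. 2b->0: ok.
abba: 2a undefined. 2a->0: ok.
All examples now run through 3 states with every (state, symbol) defined. Accept strings end in {1}, Reject strings end in {0,2}; accept={1}.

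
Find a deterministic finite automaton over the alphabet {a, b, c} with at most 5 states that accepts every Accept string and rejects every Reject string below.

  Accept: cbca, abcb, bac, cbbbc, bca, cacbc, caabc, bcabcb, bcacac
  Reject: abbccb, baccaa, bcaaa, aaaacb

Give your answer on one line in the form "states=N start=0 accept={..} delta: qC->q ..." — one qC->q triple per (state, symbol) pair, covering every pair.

Grow the machine one transition at a time. Run the examples from 0; the earliest place one falls off (shortest prefix, ties alphabetical) gets sent to the lowest-numbered state that keeps every Accept/Reject pair distinguishable — a pair clashes when both reach the same state with identical unread suffix — and to a fresh state only if none does.
a: 0a undefined. 0a->0: ok.
b: 0b undefined. 0b->0: no, abcb/aaaacb meet in 0 with "cb" left. Open state 1: 0b->1.
c: 0c undefined. 0c->0: ok.
ba: 1a undefined. 1a->0: no, bac/baccaa meet in 0. 1a->1: ok.
bc: 1c undefined. 1c->0: no, cbca/baccaa meet in 0. 1c->1: no, cbca/baccaa meet in 1. Open state 2: 1c->2.
abb: 1b undefined. 1b->0: ok.
bca: 2a undefined. 2a->0: no, cbca/bcaaa meet in 0. 2a->1: no, cbca/abbccb meet in 1. 2a->2: no, cbca/bcaaa meet in 2. Open state 3: 2a->3.
abcb: 2b undefined. 2b->0: ok.
bacc: 2c undefined. 2c->0: no, abcb/baccaa meet in 0. 2c->1: ok.
bcaa: 3a undefined. 3a->0: no, abcb/bcaaa meet in 0. 3a->1: ok.
bcab: 3b undefined. 3b->0: no, bcabcb/abbccb meet in 1. 3b->1: ok.
bcac: 3c undefined. 3c->0: ok.
All examples now run through 4 states with every (state, symbol) defined. Accept strings end in {0,2,3}, Reject strings end in {1}; accept={0,2,3}.

states=4 start=0 accept={0,2,3} delta: 0a->0 0b->1 0c->0 1a->1 1b->0 1c->2 2a->3 2b->0 2c->1 3a->1 3b->1 3c->0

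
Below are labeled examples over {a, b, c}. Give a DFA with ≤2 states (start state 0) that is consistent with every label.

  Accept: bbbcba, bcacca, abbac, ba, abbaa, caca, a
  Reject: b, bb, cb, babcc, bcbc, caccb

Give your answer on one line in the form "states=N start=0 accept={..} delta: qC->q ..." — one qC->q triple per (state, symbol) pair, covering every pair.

states=2 start=0 accept={0} delta: 0a->0 0b->1 0c->0 1a->0 1b->1 1c->1

Fold the examples into a partial DFA from state 0: repeatedly fix the first undefined (state, symbol) met by the shortest-then-alphabetical prefix, trying targets in increasing order and rejecting any under which an Accept and a Reject string meet in one state with the same remainder; add a state when all current targets are rejected. Accepting states are where Accept strings end.
a: 0a undefined. 0a->0: ok.
b: 0b undefined. 0b->0: no, ba/b meet in 0. Open state 1: 0b->1.
c: 0c undefined. 0c->0: ok.
ba: 1a undefined. 1a->0: ok.
bb: 1b undefined. 1b->0: no, abbac/bb meet in 0. 1b->1: ok.
bc: 1c undefined. 1c->0: no, bbbcba/babcc meet in 0. 1c->1: ok.
All examples now run through 2 states with every (state, symbol) defined. Accept strings end in {0}, Reject strings end in {1}; accept={0}.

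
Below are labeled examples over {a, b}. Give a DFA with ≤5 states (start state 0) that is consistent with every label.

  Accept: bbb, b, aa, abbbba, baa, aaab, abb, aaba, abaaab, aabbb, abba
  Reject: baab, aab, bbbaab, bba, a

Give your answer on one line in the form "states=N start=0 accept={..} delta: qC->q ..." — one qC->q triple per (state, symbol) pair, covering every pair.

states=5 start=0 accept={0,2,4} delta: 0a->1 0b->0 1a->2 1b->3 2a->0 2b->1 3a->1 3b->4 4a->0 4b->2

Fold the examples into a partial DFA from state 0: repeatedly fix the first undefined (state, symbol) met by the shortest-then-alphabetical prefix, trying targets in increasing order and rejecting any under which an Accept and a Reject string meet in one state with the same remainder; add a state when all current targets are rejected. Accepting states are where Accept strings end.
a: 0a undefined. 0a->0: no, b/aab meet in 0 with "b" left. Open state 1: 0a->1.
b: 0b undefined. 0b->0: ok.
aa: 1a undefined. 1a->0: no, bbb/baab meet in 0. 1a->1: no, aa/bba meet in 1. Open state 2: 1a->2.
ab: 1b undefined. 1b->0: no, abbbba/bba meet in 1. 1b->1: no, abb/bba meet in 1. 1b->2: no, abb/baab meet in 2 with "b" left. Open state 3: 1b->3.
aaa: 2a undefined. 2a->0: ok.
aab: 2b undefined. 2b->0: no, bbb/baab meet in 0. 2b->1: ok.
aba: 3a undefined. 3a->0: no, abaaab/baab meet in 1. 3a->1: ok.
abb: 3b undefined. 3b->0: no, abbbba/baab meet in 1. 3b->1: no, abb/baab meet in 1. 3b->2: no, abbbba/baab meet in 1. 3b->3: no, abbbba/baab meet in 1. Open state 4: 3b->4.
abba: 4a undefined. 4a->0: ok.
abbb: 4b undefined. 4b->0: no, abbbba/baab meet in 1. 4b->1: no, abbbba/baab meet in 1. 4b->2: ok.
All examples now run through 5 states with every (state, symbol) defined. Accept strings end in {0,2,4}, Reject strings end in {1}; accept={0,2,4}.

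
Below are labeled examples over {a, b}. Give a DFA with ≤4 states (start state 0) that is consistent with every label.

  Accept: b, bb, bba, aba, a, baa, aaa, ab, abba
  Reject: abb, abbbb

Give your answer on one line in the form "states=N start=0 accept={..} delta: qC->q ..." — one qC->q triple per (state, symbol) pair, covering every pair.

states=4 start=0 accept={0,1,2} delta: 0a->1 0b->0 1a->0 1b->2 2a->0 2b->3 3a->0 3b->2

State merging on the prefix tree: take the shortest (then alphabetical) example prefix whose next move is undefined and point that move at state 0, else 1, else 2, ...; a target is out if some Accept/Reject pair would then sit in one state with the same input left (inseparable). If every existing state is out, open a new one.
a: 0a undefined. 0a->0: no, bb/abb meet in 0 with "bb" left. Open state 1: 0a->1.
b: 0b undefined. 0b->0: ok.
aa: 1a undefined. 1a->0: ok.
ab: 1b undefined. 1b->0: no, b/abb meet in 0. 1b->1: no, bba/abb meet in 1. Open state 2: 1b->2.
aba: 2a undefined. 2a->0: ok.
abb: 2b undefined. 2b->0: no, b/abb meet in 0. 2b->1: no, bba/abb meet in 1. 2b->2: no, ab/abb meet in 2. Open state 3: 2b->3.
abba: 3a undefined. 3a->0: ok.
abbb: 3b undefined. 3b->0: no, b/abbbb meet in 0. 3b->1: no, ab/abbbb meet in 2. 3b->2: ok.
All examples now run through 4 states with every (state, symbol) defined. Accept strings end in {0,1,2}, Reject strings end in {3}; accept={0,1,2}.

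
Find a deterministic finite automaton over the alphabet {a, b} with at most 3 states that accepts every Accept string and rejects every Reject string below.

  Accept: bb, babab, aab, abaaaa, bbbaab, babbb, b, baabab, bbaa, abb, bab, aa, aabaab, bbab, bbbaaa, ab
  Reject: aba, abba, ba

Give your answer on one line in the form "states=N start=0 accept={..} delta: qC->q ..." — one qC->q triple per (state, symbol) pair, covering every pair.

Fold the examples into a partial DFA from state 0: repeatedly fix the first undefined (state, symbol) met by the shortest-then-alphabetical prefix, trying targets in increasing order and rejecting any under which an Accept and a Reject string meet in one state with the same remainder; add a state when all current targets are rejected. Accepting states are where Accept strings end.
a: 0a undefined. 0a->0: ok.
b: 0b undefined. 0b->0: no, bb/aba meet in 0. Open state 1: 0b->1.
ba: 1a undefined. 1a->0: no, abaaaa/aba meet in 0. 1a->1: no, aab/aba meet in 1. Open state 2: 1a->2.
bb: 1b undefined. 1b->0: no, bb/abba meet in 0. 1b->1: ok.
baa: 2a undefined. 2a->0: ok.
bab: 2b undefined. 2b->0: ok.
All examples now run through 3 states with every (state, symbol) defined. Accept strings end in {0,1}, Reject strings end in {2}; accept={0,1}.

states=3 start=0 accept={0,1} delta: 0a->0 0b->1 1a->2 1b->1 2a->0 2b->0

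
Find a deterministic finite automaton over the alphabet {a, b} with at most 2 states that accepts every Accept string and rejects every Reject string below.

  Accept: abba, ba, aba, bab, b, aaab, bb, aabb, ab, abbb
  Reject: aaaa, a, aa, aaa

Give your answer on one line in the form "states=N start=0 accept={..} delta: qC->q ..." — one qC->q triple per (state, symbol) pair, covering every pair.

states=2 start=0 accept={1} delta: 0a->0 0b->1 1a->1 1b->1

Fold the examples into a partial DFA from state 0: repeatedly fix the first undefined (state, symbol) met by the shortest-then-alphabetical prefix, trying targets in increasing order and rejecting any under which an Accept and a Reject string meet in one state with the same remainder; add a state when all current targets are rejected. Accepting states are where Accept strings end.
a: 0a undefined. 0a->0: ok.
b: 0b undefined. 0b->0: no, abba/aaaa meet in 0. Open state 1: 0b->1.
ba: 1a undefined. 1a->0: no, ba/aaaa meet in 0. 1a->1: ok.
bb: 1b undefined. 1b->0: no, abba/aaaa meet in 0. 1b->1: ok.
All examples now run through 2 states with every (state, symbol) defined. Accept strings end in {1}, Reject strings end in {0}; accept={1}.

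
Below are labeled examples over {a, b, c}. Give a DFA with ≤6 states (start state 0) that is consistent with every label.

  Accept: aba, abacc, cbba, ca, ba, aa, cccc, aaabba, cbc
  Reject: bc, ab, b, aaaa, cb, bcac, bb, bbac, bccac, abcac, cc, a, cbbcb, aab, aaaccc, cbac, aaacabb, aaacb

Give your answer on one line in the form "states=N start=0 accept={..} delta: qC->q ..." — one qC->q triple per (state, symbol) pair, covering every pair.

Grow the machine one transition at a time. Run the examples from 0; the earliest place one falls off (shortest prefix, ties alphabetical) gets sent to the lowest-numbered state that keeps every Accept/Reject pair distinguishable — a pair clashes when both reach the same state with identical unread suffix — and to a fresh state only if none does.
a: 0a undefined. 0a->0: no, aa/aaaa meet in 0. Open state 1: 0a->1.
b: 0b undefined. 0b->0: no, ba/a meet in 1. 0b->1: ok.
c: 0c undefined. 0c->0: no, ca/b meet in 1. 0c->1: ok.
aa: 1a undefined. 1a->0: no, ca/aaaa meet in 0. 1a->1: no, ca/b meet in 1. Open state 2: 1a->2.
ab: 1b undefined. 1b->0: no, aba/b meet in 1. 1b->1: no, cbc/bc meet in 1 with "c" left. 1b->2: no, ca/ab meet in 2. Open state 3: 1b->3.
bc: 1c undefined. 1c->0: no, cccc/bc meet in 0. 1c->1: no, cccc/bc meet in 1. 1c->2: no, ca/bc meet in 2. 1c->3: ok.
aaa: 2a undefined. 2a->0: no, cbc/aaaccc meet in 3 with "c" left. 2a->1: no, ca/aaaa meet in 2. 2a->2: no, ca/aaaa meet in 2. 2a->3: no, aba/aaaa meet in 3 with "a" left. Open state 4: 2a->4.
aab: 2b undefined. 2b->0: ok.
aba: 3a undefined. 3a->0: no, aba/aab meet in 0. 3a->1: no, aba/b meet in 1. 3a->2: ok.
abc: 3c undefined. 3c->0: no, cccc/b meet in 1. 3c->1: no, cccc/bc meet in 3. 3c->2: no, cccc/bcac meet in 2 with "c" left. 3c->3: no, cccc/bc meet in 3. 3c->4: ok.
cbb: 3b undefined. 3b->0: no, cbba/b meet in 1. 3b->1: ok.
aaaa: 4a undefined. 4a->0: ok.
aaab: 4b undefined. 4b->0: ok.
aaac: 4c undefined. 4c->0: no, cccc/aaaa meet in 0. 4c->1: no, cccc/b meet in 1. 4c->2: no, abacc/aaaccc meet in 2 with "cc" left. 4c->3: no, cccc/bc meet in 3. 4c->4: no, cccc/aaaccc meet in 4. Open state 5: 4c->5.
abac: 2c undefined. 2c->0: no, abacc/b meet in 1. 2c->1: no, abacc/bc meet in 3. 2c->2: no, aba/bcac meet in 2. 2c->3: ok.
aaaca: 5a undefined. 5a->0: ok.
aaacb: 5b undefined. 5b->0: ok.
aaacc: 5c undefined. 5c->0: ok.
All examples now run through 6 states with every (state, symbol) defined. Accept strings end in {2,4,5}, Reject strings end in {0,1,3}; accept={2,4,5}.

states=6 start=0 accept={2,4,5} delta: 0a->1 0b->1 0c->1 1a->2 1b->3 1c->3 2a->4 2b->0 2c->3 3a->2 3b->1 3c->4 4a->0 4b->0 4c->5 5a->0 5b->0 5c->0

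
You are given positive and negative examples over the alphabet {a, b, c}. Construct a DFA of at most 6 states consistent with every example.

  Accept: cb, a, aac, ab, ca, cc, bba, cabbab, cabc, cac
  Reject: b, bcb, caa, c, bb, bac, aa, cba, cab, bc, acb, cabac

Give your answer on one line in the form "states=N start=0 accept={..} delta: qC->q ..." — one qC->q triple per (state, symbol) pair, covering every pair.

states=6 start=0 accept={0,1,4} delta: 0a->1 0b->2 0c->3 1a->3 1b->0 1c->0 2a->0 2b->2 2c->2 3a->4 3b->1 3c->0 4a->2 4b->5 4c->0 5a->0 5b->0 5c->0

Grow the machine one transition at a time. Run the examples from 0; the earliest place one falls off (shortest prefix, ties alphabetical) gets sent to the lowest-numbered state that keeps every Accept/Reject pair distinguishable — a pair clashes when both reach the same state with identical unread suffix — and to a fresh state only if none does.
a: 0a undefined. 0a->0: no, cb/acb meet in 0 with "cb" left. Open state 1: 0a->1.
b: 0b undefined. 0b->0: no, cb/bcb meet in 0 with "cb" left. 0b->1: no, a/b meet in 1. Open state 2: 0b->2.
c: 0c undefined. 0c->0: no, cb/b meet in 2. 0c->1: no, a/c meet in 1. 0c->2: no, cb/bb meet in 2 with "b" left. Open state 3: 0c->3.
aa: 1a undefined. 1a->0: no, aac/c meet in 3. 1a->1: no, a/aa meet in 1. 1a->2: no, aac/bc meet in 2 with "c" left. 1a->3: ok.
ab: 1b undefined. 1b->0: ok.
ac: 1c undefined. 1c->0: ok.
ba: 2a undefined. 2a->0: ok.
bb: 2b undefined. 2b->0: no, ab/bb meet in 0. 2b->1: no, a/bb meet in 1. 2b->2: ok.
bc: 2c undefined. 2c->0: no, ab/bc meet in 0. 2c->1: no, a/bc meet in 1. 2c->2: ok.
ca: 3a undefined. 3a->0: no, a/caa meet in 1. 3a->1: no, ab/cab meet in 0. 3a->2: no, ab/caa meet in 0. 3a->3: no, cb/cab meet in 3 with "b" left. Open state 4: 3a->4.
cb: 3b undefined. 3b->0: no, a/cba meet in 1. 3b->1: ok.
cc: 3c undefined. 3c->0: ok.
caa: 4a undefined. 4a->0: no, aac/caa meet in 0. 4a->1: no, cb/caa meet in 1. 4a->2: ok.
cab: 4b undefined. 4b->0: no, aac/cab meet in 0. 4b->1: no, cb/cab meet in 1. 4b->2: no, cabbab/b meet in 2. 4b->3: no, cac/cabac meet in 4 with "c" left. 4b->4: no, ca/cab meet in 4. Open state 5: 4b->5.
cac: 4c undefined. 4c->0: ok.
caba: 5a undefined. 5a->0: ok.
cabb: 5b undefined. 5b->0: ok.
cabc: 5c undefined. 5c->0: ok.
All examples now run through 6 states with every (state, symbol) defined. Accept strings end in {0,1,4}, Reject strings end in {2,3,5}; accept={0,1,4}.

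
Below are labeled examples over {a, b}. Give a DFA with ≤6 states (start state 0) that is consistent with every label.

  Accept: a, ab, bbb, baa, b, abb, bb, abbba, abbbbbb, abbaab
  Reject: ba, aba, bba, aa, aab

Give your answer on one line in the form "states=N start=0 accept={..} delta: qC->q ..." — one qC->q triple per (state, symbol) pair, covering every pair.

Fold the examples into a partial DFA from state 0: repeatedly fix the first undefined (state, symbol) met by the shortest-then-alphabetical prefix, trying targets in increasing order and rejecting any under which an Accept and a Reject string meet in one state with the same remainder; add a state when all current targets are rejected. Accepting states are where Accept strings end.
a: 0a undefined. 0a->0: no, a/aa meet in 0. Open state 1: 0a->1.
b: 0b undefined. 0b->0: no, a/ba meet in 1. 0b->1: ok.
aa: 1a undefined. 1a->0: no, a/aab meet in 1. 1a->1: no, a/ba meet in 1. Open state 2: 1a->2.
ab: 1b undefined. 1b->0: no, a/aba meet in 1. 1b->1: no, abbba/ba meet in 2. 1b->2: no, ab/ba meet in 2. Open state 3: 1b->3.
aab: 2b undefined. 2b->0: ok.
aba: 3a undefined. 3a->0: ok.
abb: 3b undefined. 3b->0: no, bbb/aba meet in 0. 3b->1: no, abbba/aba meet in 0. 3b->2: no, bbb/ba meet in 2. 3b->3: no, abbba/aba meet in 0. Open state 4: 3b->4.
baa: 2a undefined. 2a->0: no, baa/aba meet in 0. 2a->1: ok.
abba: 4a undefined. 4a->0: ok.
abbb: 4b undefined. 4b->0: ok.
All examples now run through 5 states with every (state, symbol) defined. Accept strings end in {1,3,4}, Reject strings end in {0,2}; accept={1,3,4}.

states=5 start=0 accept={1,3,4} delta: 0a->1 0b->1 1a->2 1b->3 2a->1 2b->0 3a->0 3b->4 4a->0 4b->0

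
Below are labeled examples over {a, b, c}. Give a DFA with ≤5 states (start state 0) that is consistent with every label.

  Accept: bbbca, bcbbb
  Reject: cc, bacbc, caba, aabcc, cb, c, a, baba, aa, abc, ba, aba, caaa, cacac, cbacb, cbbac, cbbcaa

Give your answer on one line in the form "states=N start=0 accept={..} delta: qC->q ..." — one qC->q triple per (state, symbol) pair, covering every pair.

states=5 start=0 accept={2} delta: 0a->0 0b->0 0c->1 1a->2 1b->3 1c->0 2a->0 2b->0 2c->0 3a->0 3b->4 3c->0 4a->0 4b->2 4c->0

State merging on the prefix tree: take the shortest (then alphabetical) example prefix whose next move is undefined and point that move at state 0, else 1, else 2, ...; a target is out if some Accept/Reject pair would then sit in one state with the same input left (inseparable). If every existing state is out, open a new one.
a: 0a undefined. 0a->0: ok.
b: 0b undefined. 0b->0: ok.
c: 0c undefined. 0c->0: no, bbbca/cc meet in 0. Open state 1: 0c->1.
ca: 1a undefined. 1a->0: no, bbbca/caba meet in 0. 1a->1: no, bbbca/c meet in 1. Open state 2: 1a->2.
cb: 1b undefined. 1b->0: no, bcbbb/cb meet in 0. 1b->1: no, bcbbb/cb meet in 1. 1b->2: no, bbbca/cb meet in 2. Open state 3: 1b->3.
cc: 1c undefined. 1c->0: ok.
caa: 2a undefined. 2a->0: ok.
cab: 2b undefined. 2b->0: ok.
cac: 2c undefined. 2c->0: ok.
cba: 3a undefined. 3a->0: ok.
cbb: 3b undefined. 3b->0: no, bcbbb/cc meet in 0. 3b->1: no, bcbbb/cb meet in 3. 3b->2: no, bcbbb/cc meet in 0. 3b->3: no, bcbbb/cb meet in 3. Open state 4: 3b->4.
cbba: 4a undefined. 4a->0: ok.
cbbc: 4c undefined. 4c->0: ok.
bacbc: 3c undefined. 3c->0: ok.
bcbbb: 4b undefined. 4b->0: no, bcbbb/cc meet in 0. 4b->1: no, bcbbb/c meet in 1. 4b->2: ok.
All examples now run through 5 states with every (state, symbol) defined. Accept strings end in {2}, Reject strings end in {0,1,3}; accept={2}.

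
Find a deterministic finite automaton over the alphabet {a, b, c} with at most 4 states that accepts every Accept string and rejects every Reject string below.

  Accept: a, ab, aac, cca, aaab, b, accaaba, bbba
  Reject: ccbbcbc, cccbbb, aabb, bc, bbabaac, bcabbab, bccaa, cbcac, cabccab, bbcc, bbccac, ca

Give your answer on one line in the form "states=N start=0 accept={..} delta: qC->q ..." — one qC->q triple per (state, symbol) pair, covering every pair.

Fold the examples into a partial DFA from state 0: repeatedly fix the first undefined (state, symbol) met by the shortest-then-alphabetical prefix, trying targets in increasing order and rejecting any under which an Accept and a Reject string meet in one state with the same remainder; add a state when all current targets are rejected. Accepting states are where Accept strings end.
a: 0a undefined. 0a->0: ok.
b: 0b undefined. 0b->0: no, a/aabb meet in 0. Open state 1: 0b->1.
c: 0c undefined. 0c->0: no, a/ca meet in 0. 0c->1: ok.
bb: 1b undefined. 1b->0: no, a/aabb meet in 0. 1b->1: no, ab/aabb meet in 1. Open state 2: 1b->2.
bc: 1c undefined. 1c->0: no, a/bc meet in 0. 1c->1: no, ab/bc meet in 1. 1c->2: ok.
ca: 1a undefined. 1a->0: no, a/ca meet in 0. 1a->1: no, ab/ca meet in 1. 1a->2: ok.
bba: 2a undefined. 2a->0: no, ab/bbabaac meet in 1. 2a->1: ok.
bbb: 2b undefined. 2b->0: no, ab/ccbbcbc meet in 1. 2b->1: no, ab/bcabbab meet in 1. 2b->2: ok.
bbc: 2c undefined. 2c->0: no, a/bbabaac meet in 0. 2c->1: no, ab/ccbbcbc meet in 1. 2c->2: ok.
All examples now run through 3 states with every (state, symbol) defined. Accept strings end in {0,1}, Reject strings end in {2}; accept={0,1}.

states=3 start=0 accept={0,1} delta: 0a->0 0b->1 0c->1 1a->2 1b->2 1c->2 2a->1 2b->2 2c->2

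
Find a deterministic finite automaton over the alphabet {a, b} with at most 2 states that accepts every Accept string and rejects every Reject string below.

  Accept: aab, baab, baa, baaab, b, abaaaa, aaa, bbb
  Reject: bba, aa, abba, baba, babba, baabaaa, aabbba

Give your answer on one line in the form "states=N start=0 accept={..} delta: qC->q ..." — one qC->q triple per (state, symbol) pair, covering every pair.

State merging on the prefix tree: take the shortest (then alphabetical) example prefix whose next move is undefined and point that move at state 0, else 1, else 2, ...; a target is out if some Accept/Reject pair would then sit in one state with the same input left (inseparable). If every existing state is out, open a new one.
a: 0a undefined. 0a->0: no, aaa/aa meet in 0. Open state 1: 0a->1.
b: 0b undefined. 0b->0: no, baa/aa meet in 1 with "a" left. 0b->1: ok.
aa: 1a undefined. 1a->0: ok.
ab: 1b undefined. 1b->0: no, aab/bba meet in 1. 1b->1: ok.
All examples now run through 2 states with every (state, symbol) defined. Accept strings end in {1}, Reject strings end in {0}; accept={1}.

states=2 start=0 accept={1} delta: 0a->1 0b->1 1a->0 1b->1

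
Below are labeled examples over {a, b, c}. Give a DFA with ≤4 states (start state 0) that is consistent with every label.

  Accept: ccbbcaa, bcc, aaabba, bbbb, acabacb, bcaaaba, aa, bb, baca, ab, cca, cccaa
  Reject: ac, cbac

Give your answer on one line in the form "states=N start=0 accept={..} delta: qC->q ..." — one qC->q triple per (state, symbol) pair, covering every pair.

states=2 start=0 accept={0} delta: 0a->0 0b->0 0c->1 1a->0 1b->0 1c->0

Grow the machine one transition at a time. Run the examples from 0; the earliest place one falls off (shortest prefix, ties alphabetical) gets sent to the lowest-numbered state that keeps every Accept/Reject pair distinguishable — a pair clashes when both reach the same state with identical unread suffix — and to a fresh state only if none does.
a: 0a undefined. 0a->0: ok.
b: 0b undefined. 0b->0: ok.
c: 0c undefined. 0c->0: no, ccbbcaa/ac meet in 0. Open state 1: 0c->1.
cb: 1b undefined. 1b->0: ok.
cc: 1c undefined. 1c->0: ok.
aca: 1a undefined. 1a->0: ok.
All examples now run through 2 states with every (state, symbol) defined. Accept strings end in {0}, Reject strings end in {1}; accept={0}.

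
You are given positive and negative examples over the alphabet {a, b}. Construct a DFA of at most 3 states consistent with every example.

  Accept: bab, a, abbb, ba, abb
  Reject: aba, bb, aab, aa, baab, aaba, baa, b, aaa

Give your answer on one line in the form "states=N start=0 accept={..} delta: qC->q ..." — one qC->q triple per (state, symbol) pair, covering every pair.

State merging on the prefix tree: take the shortest (then alphabetical) example prefix whose next move is undefined and point that move at state 0, else 1, else 2, ...; a target is out if some Accept/Reject pair would then sit in one state with the same input left (inseparable). If every existing state is out, open a new one.
a: 0a undefined. 0a->0: no, a/aa meet in 0. Open state 1: 0a->1.
b: 0b undefined. 0b->0: ok.
aa: 1a undefined. 1a->0: no, a/aaba meet in 1. 1a->1: no, bab/aab meet in 1 with "b" left. Open state 2: 1a->2.
ab: 1b undefined. 1b->0: no, bab/bb meet in 0. 1b->1: ok.
aaa: 2a undefined. 2a->0: ok.
aab: 2b undefined. 2b->0: no, bab/aaba meet in 1. 2b->1: no, bab/aab meet in 1. 2b->2: ok.
All examples now run through 3 states with every (state, symbol) defined. Accept strings end in {1}, Reject strings end in {0,2}; accept={1}.

states=3 start=0 accept={1} delta: 0a->1 0b->0 1a->2 1b->1 2a->0 2b->2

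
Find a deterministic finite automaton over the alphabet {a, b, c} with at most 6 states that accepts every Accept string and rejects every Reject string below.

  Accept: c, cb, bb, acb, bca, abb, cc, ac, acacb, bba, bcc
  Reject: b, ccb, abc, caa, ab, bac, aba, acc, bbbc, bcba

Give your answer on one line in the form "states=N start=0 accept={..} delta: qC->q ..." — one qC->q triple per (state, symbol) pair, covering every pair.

states=6 start=0 accept={0,1,3,4} delta: 0a->1 0b->2 0c->3 1a->2 1b->2 1c->4 2a->2 2b->0 2c->5 3a->1 3b->0 3c->0 4a->0 4b->0 4c->2 5a->0 5b->1 5c->0

Grow the machine one transition at a time. Run the examples from 0; the earliest place one falls off (shortest prefix, ties alphabetical) gets sent to the lowest-numbered state that keeps every Accept/Reject pair distinguishable — a pair clashes when both reach the same state with identical unread suffix — and to a fresh state only if none does.
a: 0a undefined. 0a->0: no, cc/acc meet in 0 with "cc" left. Open state 1: 0a->1.
b: 0b undefined. 0b->0: no, c/bbbc meet in 0 with "c" left. 0b->1: no, bb/ab meet in 1 with "b" left. Open state 2: 0b->2.
c: 0c undefined. 0c->0: no, cb/b meet in 2. 0c->1: no, cb/ab meet in 1 with "b" left. 0c->2: no, c/b meet in 2. Open state 3: 0c->3.
ab: 1b undefined. 1b->0: no, c/abc meet in 3. 1b->1: no, abb/ab meet in 1. 1b->2: ok.
ac: 1c undefined. 1c->0: no, c/acc meet in 3. 1c->1: no, acb/b meet in 2. 1c->2: no, ac/b meet in 2. 1c->3: no, cc/acc meet in 3 with "c" left. Open state 4: 1c->4.
ba: 2a undefined. 2a->0: no, c/bac meet in 3. 2a->1: no, ac/bac meet in 4. 2a->2: ok.
bb: 2b undefined. 2b->0: ok.
bc: 2c undefined. 2c->0: no, bb/abc meet in 0. 2c->1: no, bba/abc meet in 1. 2c->2: no, bca/b meet in 2. 2c->3: no, c/abc meet in 3. 2c->4: no, ac/abc meet in 4. Open state 5: 2c->5.
ca: 3a undefined. 3a->0: no, bba/caa meet in 1. 3a->1: ok.
cb: 3b undefined. 3b->0: ok.
cc: 3c undefined. 3c->0: ok.
aca: 4a undefined. 4a->0: ok.
acb: 4b undefined. 4b->0: ok.
acc: 4c undefined. 4c->0: no, cb/acc meet in 0. 4c->1: no, bba/acc meet in 1. 4c->2: ok.
bca: 5a undefined. 5a->0: ok.
bcb: 5b undefined. 5b->0: no, bba/bcba meet in 1. 5b->1: ok.
bcc: 5c undefined. 5c->0: ok.
caa: 1a undefined. 1a->0: no, cb/caa meet in 0. 1a->1: no, bba/caa meet in 1. 1a->2: ok.
All examples now run through 6 states with every (state, symbol) defined. Accept strings end in {0,1,3,4}, Reject strings end in {2,5}; accept={0,1,3,4}.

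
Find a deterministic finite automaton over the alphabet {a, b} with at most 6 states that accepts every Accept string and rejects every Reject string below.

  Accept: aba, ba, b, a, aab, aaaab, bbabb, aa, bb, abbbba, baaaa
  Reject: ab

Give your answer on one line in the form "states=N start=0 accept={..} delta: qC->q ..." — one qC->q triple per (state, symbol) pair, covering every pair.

states=3 start=0 accept={0,1} delta: 0a->1 0b->0 1a->0 1b->2 2a->0 2b->0

State merging on the prefix tree: take the shortest (then alphabetical) example prefix whose next move is undefined and point that move at state 0, else 1, else 2, ...; a target is out if some Accept/Reject pair would then sit in one state with the same input left (inseparable). If every existing state is out, open a new one.
a: 0a undefined. 0a->0: no, b/ab meet in 0 with "b" left. Open state 1: 0a->1.
b: 0b undefined. 0b->0: ok.
aa: 1a undefined. 1a->0: ok.
ab: 1b undefined. 1b->0: no, b/ab meet in 0. 1b->1: no, ba/ab meet in 1. Open state 2: 1b->2.
aba: 2a undefined. 2a->0: ok.
abb: 2b undefined. 2b->0: ok.
All examples now run through 3 states with every (state, symbol) defined. Accept strings end in {0,1}, Reject strings end in {2}; accept={0,1}.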